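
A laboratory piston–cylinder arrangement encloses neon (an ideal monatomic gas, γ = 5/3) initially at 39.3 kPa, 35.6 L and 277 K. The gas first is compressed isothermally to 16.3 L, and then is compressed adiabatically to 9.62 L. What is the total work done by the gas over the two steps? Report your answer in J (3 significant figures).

W_total ≈ -1980 J

Step 1 (isothermal): W = P₁V₁ ln(V₂/V₁) = (1399) ln(16.3/35.6) = -1093 J.
After step 1: P = 85.83 kPa, V = 16.3 L, T = 277 K.
Step 2 (adiabatic): W = (P₁V₁ − P₂V₂)/(γ−1) = (1399 − 1988)/0.667 = -884.1 J.
W_total = -1093 − 884.1 = -1977 J.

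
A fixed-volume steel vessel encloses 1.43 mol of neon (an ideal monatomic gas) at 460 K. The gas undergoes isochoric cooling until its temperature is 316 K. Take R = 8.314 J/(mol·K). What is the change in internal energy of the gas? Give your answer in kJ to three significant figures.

ΔU ≈ -2.57 kJ

Constant volume ⇒ W = 0, so Q = ΔU = nCᵥΔT with Cᵥ = 3R/2 = 12.47 J/(mol·K).
ΔU = (1.43)(12.47)(316 − 460) = -2568 J.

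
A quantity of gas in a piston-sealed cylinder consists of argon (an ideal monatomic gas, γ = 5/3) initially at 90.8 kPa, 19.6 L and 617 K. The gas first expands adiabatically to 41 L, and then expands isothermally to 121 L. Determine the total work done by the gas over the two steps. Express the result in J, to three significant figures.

W_total ≈ 2210 J

Step 1 (adiabatic): W = (P₁V₁ − P₂V₂)/(γ−1) = (1780 − 1088)/0.667 = 1037 J.
After step 1: P = 26.54 kPa, V = 41 L, T = 377.2 K.
Step 2 (isothermal): W = P₁V₁ ln(V₂/V₁) = (1088) ln(121/41) = 1178 J.
W_total = 1037 + 1178 = 2215 J.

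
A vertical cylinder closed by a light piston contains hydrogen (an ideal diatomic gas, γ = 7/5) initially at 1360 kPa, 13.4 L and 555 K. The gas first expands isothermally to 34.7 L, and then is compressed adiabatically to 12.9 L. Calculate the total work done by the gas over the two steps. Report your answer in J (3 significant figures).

W_total ≈ -4780 J

Step 1 (isothermal): W = P₁V₁ ln(V₂/V₁) = (18224) ln(34.7/13.4) = 17340 J.
After step 1: P = 525.2 kPa, V = 34.7 L, T = 555 K.
Step 2 (adiabatic): W = (P₁V₁ − P₂V₂)/(γ−1) = (18224 − 27073)/0.4 = -22123 J.
W_total = 17340 − 22123 = -4783 J.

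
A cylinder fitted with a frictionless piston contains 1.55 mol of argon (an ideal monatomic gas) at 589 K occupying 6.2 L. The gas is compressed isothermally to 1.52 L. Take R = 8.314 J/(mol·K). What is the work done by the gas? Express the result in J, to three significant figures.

Isothermal: W = nRT ln(V₂/V₁).
W = (1.55)(8.314)(589) × ln(1.52/6.2)
  = 7590 × -1.406
W_by_gas = -10671 J.

W ≈ -10700 J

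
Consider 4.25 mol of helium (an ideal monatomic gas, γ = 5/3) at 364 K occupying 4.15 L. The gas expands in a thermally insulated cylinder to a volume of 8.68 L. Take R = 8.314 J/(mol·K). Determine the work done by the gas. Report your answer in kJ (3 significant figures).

W ≈ 7.50 kJ

Adiabatic: TV^(γ−1) = const with γ = 5/3.
T₂ = T₁ (V₁/V₂)^(γ−1) = 364 × (4.15/8.68)^0.667 = 364 × 0.6114 = 222.6 K.
W_by = nCᵥ(T₁ − T₂) = (4.25)(12.47)(364 − 222.6) = 7496 J.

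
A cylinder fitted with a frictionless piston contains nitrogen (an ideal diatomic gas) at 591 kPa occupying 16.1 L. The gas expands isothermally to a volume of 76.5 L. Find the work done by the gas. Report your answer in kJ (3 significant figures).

W ≈ 14.8 kJ

Isothermal: W = nRT ln(V₂/V₁) = P₁V₁ ln(V₂/V₁).
P₁V₁ = (591 kPa)(16.1 L) = 9515 J.
W = 9515 × ln(76.5/16.1) = 9515 × 1.558
W_by_gas = 14829 J.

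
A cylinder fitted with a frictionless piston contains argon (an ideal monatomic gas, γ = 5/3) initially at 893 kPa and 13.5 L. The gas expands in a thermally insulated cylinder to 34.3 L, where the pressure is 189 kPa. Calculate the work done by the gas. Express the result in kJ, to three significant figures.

W ≈ 8.36 kJ

Adiabatic: W = (P₁V₁ − P₂V₂)/(γ − 1) with γ = 5/3.
P₁V₁ = 12056 J, P₂V₂ = 6483 J.
W = (12056 − 6483) / 0.6667 = 8359 J.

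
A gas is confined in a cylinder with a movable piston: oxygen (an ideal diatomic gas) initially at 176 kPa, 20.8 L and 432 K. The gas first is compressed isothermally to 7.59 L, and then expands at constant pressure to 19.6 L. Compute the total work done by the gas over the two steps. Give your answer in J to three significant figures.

W_total ≈ 2100 J

Step 1 (isothermal): W = P₁V₁ ln(V₂/V₁) = (3661) ln(7.59/20.8) = -3691 J.
After step 1: P = 482.3 kPa, V = 7.59 L, T = 432 K.
Step 2 (isobaric): W = PΔV = (482.3 kPa)(19.6 − 7.59 L) = 5793 J.
W_total = -3691 + 5793 = 2102 J.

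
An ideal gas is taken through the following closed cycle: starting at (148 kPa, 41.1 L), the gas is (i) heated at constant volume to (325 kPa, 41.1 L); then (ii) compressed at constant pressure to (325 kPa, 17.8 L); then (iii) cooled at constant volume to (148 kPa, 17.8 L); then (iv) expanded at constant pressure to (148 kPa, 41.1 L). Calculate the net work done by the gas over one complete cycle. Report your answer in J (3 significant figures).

W_net ≈ -4120 J

Constant-volume legs do no work.
W(ii) = (325)(17.8 − 41.1) = -7572 J; W(iv) = (148)(41.1 − 17.8) = 3448 J.
W_net = -7572 + 3448 = -4124 J (the counter-clockwise enclosed area).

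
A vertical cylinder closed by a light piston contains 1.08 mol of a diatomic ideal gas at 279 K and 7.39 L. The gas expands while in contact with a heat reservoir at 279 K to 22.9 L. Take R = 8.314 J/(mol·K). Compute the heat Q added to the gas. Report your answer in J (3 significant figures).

Isothermal ⇒ ΔU = 0, so Q = W = nRT ln(V₂/V₁).
Q = (1.08)(8.314)(279) ln(22.9/7.39) = 2505 × 1.131 = 2833 J.

Q ≈ 2830 J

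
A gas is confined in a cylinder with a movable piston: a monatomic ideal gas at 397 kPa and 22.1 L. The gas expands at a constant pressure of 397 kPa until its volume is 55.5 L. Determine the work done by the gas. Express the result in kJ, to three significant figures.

Isobaric: W = P ΔV.
W = (397 kPa)(55.5 − 22.1 L) = (397)(33.4) = 13260 J.

W ≈ 13.3 kJ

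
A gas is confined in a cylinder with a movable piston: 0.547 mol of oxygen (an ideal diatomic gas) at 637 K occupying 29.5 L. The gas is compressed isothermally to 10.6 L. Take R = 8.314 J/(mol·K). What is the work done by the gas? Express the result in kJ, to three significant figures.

Isothermal: W = nRT ln(V₂/V₁).
W = (0.547)(8.314)(637) × ln(10.6/29.5)
  = 2897 × -1.024
W_by_gas = -2965 J.

W ≈ -2.97 kJ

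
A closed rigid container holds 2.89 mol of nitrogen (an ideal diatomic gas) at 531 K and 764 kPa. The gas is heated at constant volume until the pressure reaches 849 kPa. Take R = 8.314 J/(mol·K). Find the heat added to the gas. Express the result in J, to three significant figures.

Q ≈ 3550 J

Constant volume ⇒ W = 0, so Q = ΔU = nCᵥΔT with Cᵥ = 5R/2 = 20.79 J/(mol·K).
At constant V, T₂/T₁ = P₂/P₁ ⇒ ΔT = T₁(P₂/P₁ − 1) = 531·(849/764 − 1) = 59.08 K.
ΔU = (2.89)(20.79)(59.08) = 3549 J.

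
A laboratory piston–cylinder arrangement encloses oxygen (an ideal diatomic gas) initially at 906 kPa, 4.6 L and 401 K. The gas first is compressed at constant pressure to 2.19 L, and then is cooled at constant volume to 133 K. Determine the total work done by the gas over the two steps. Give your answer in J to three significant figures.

Step 1 (isobaric): W = PΔV = (906 kPa)(2.19 − 4.6 L) = -2183 J.
Step 2 (isochoric): W = 0 (constant volume).
W_total = -2183 + 0 = -2183 J.

W_total ≈ -2180 J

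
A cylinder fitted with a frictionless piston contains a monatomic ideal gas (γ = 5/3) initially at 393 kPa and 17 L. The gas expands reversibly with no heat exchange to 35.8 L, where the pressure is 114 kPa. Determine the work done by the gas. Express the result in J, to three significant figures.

W ≈ 3900 J

Adiabatic: W = (P₁V₁ − P₂V₂)/(γ − 1) with γ = 5/3.
P₁V₁ = 6681 J, P₂V₂ = 4081 J.
W = (6681 − 4081) / 0.6667 = 3900 J.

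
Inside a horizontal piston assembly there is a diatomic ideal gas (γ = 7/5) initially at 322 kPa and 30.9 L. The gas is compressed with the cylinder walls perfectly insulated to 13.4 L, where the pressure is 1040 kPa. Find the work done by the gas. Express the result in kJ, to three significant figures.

W ≈ -9.97 kJ

Adiabatic: W = (P₁V₁ − P₂V₂)/(γ − 1) with γ = 7/5.
P₁V₁ = 9950 J, P₂V₂ = 13936 J.
W = (9950 − 13936) / 0.4 = -9966 J.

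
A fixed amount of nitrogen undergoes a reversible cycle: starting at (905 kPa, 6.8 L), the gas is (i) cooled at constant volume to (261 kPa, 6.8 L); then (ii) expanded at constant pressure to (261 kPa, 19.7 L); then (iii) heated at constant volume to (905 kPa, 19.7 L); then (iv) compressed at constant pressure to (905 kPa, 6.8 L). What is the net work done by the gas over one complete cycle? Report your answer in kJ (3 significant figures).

W_net ≈ -8.31 kJ

Constant-volume legs do no work.
W(ii) = (261)(19.7 − 6.8) = 3367 J; W(iv) = (905)(6.8 − 19.7) = -11674 J.
W_net = 3367 − 11674 = -8308 J (the counter-clockwise enclosed area).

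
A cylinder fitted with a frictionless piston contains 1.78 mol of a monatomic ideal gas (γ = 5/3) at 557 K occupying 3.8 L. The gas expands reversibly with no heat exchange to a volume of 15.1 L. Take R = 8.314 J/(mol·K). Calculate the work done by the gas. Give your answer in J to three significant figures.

W ≈ 7440 J

Adiabatic: TV^(γ−1) = const with γ = 5/3.
T₂ = T₁ (V₁/V₂)^(γ−1) = 557 × (3.8/15.1)^0.667 = 557 × 0.3986 = 222 K.
W_by = nCᵥ(T₁ − T₂) = (1.78)(12.47)(557 − 222) = 7436 J.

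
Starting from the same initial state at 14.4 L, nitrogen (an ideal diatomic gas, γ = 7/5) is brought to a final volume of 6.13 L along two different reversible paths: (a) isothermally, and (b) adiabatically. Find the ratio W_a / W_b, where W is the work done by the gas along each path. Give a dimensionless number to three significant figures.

Path (a) isothermal: W = P₁V₁ ln(V₂/V₁) → W_a/(P₁V₁) = -0.854.
Path (b) adiabatic: W = P₁V₁(1 − (V₁/V₂)^(γ−1))/(γ−1) → W_b/(P₁V₁) = -1.018.
W_a / W_b = -0.854 / -1.018 = 0.8389.

W_a / W_b ≈ 0.839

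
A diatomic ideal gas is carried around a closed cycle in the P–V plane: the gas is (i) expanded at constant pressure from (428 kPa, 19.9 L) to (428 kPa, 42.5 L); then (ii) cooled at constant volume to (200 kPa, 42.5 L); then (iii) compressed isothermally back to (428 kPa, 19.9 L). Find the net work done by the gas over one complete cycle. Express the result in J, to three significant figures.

Leg (i): W = PΔV = (428)(42.5 − 19.9) = 9673 J.
Leg (ii): W = 0.
Leg (iii): W = PᵢVᵢ ln(V_f/Vᵢ) = (8500) ln(19.9/42.5) = -6450 J.
W_net = 9673 − 6450 = 3223 J.

W_net ≈ 3220 J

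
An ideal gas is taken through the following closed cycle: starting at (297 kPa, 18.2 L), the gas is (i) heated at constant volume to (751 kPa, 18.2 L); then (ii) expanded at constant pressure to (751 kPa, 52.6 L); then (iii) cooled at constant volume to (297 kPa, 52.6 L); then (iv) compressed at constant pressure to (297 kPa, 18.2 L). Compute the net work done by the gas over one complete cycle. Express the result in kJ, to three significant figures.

Constant-volume legs do no work.
W(ii) = (751)(52.6 − 18.2) = 25834 J; W(iv) = (297)(18.2 − 52.6) = -10217 J.
W_net = 25834 − 10217 = 15618 J (the clockwise enclosed area).

W_net ≈ 15.6 kJ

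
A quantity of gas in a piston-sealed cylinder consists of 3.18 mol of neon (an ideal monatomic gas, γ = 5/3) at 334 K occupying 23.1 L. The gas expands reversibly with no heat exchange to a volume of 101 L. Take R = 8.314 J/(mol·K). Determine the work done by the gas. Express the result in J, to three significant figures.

Adiabatic: TV^(γ−1) = const with γ = 5/3.
T₂ = T₁ (V₁/V₂)^(γ−1) = 334 × (23.1/101)^0.667 = 334 × 0.374 = 124.9 K.
W_by = nCᵥ(T₁ − T₂) = (3.18)(12.47)(334 − 124.9) = 8292 J.

W ≈ 8290 J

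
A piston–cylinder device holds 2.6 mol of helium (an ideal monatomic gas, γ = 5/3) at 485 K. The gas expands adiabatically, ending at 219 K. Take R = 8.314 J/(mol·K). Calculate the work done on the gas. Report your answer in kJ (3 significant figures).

W ≈ -8.62 kJ

Adiabatic ⇒ Q = 0, so W_by = −ΔU = nCᵥ(T₁ − T₂).
Cᵥ = 3R/2 = 12.47 J/(mol·K).
W = (2.6)(12.47)(485 − 219) = 8625 J.
Work on gas = −W_by = -8625 J.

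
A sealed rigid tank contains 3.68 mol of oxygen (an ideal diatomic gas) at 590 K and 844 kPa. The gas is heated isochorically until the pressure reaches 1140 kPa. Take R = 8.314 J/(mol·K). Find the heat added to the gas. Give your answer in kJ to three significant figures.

Constant volume ⇒ W = 0, so Q = ΔU = nCᵥΔT with Cᵥ = 5R/2 = 20.79 J/(mol·K).
At constant V, T₂/T₁ = P₂/P₁ ⇒ ΔT = T₁(P₂/P₁ − 1) = 590·(1140/844 − 1) = 206.9 K.
ΔU = (3.68)(20.79)(206.9) = 15827 J.

Q ≈ 15.8 kJ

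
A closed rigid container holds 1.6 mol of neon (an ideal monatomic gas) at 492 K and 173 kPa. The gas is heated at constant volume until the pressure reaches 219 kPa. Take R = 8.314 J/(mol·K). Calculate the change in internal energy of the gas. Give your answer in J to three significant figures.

ΔU ≈ 2610 J

Constant volume ⇒ W = 0, so Q = ΔU = nCᵥΔT with Cᵥ = 3R/2 = 12.47 J/(mol·K).
At constant V, T₂/T₁ = P₂/P₁ ⇒ ΔT = T₁(P₂/P₁ − 1) = 492·(219/173 − 1) = 130.8 K.
ΔU = (1.6)(12.47)(130.8) = 2610 J.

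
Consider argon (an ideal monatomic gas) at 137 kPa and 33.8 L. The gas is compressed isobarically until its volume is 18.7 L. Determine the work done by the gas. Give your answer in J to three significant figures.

W ≈ -2070 J

Isobaric: W = P ΔV.
W = (137 kPa)(18.7 − 33.8 L) = (137)(-15.1) = -2069 J.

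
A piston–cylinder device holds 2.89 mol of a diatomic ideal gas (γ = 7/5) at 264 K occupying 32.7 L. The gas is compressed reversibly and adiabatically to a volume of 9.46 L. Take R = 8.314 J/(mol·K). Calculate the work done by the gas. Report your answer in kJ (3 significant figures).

W ≈ -10.2 kJ

Adiabatic: TV^(γ−1) = const with γ = 7/5.
T₂ = T₁ (V₁/V₂)^(γ−1) = 264 × (32.7/9.46)^0.4 = 264 × 1.642 = 433.6 K.
W_by = nCᵥ(T₁ − T₂) = (2.89)(20.79)(264 − 433.6) = -10186 J.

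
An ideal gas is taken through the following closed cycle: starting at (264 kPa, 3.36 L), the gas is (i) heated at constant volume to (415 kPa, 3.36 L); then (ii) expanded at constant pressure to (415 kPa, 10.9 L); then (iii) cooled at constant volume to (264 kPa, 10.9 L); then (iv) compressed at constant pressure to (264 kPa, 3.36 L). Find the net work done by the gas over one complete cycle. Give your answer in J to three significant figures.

W_net ≈ 1140 J

Constant-volume legs do no work.
W(ii) = (415)(10.9 − 3.36) = 3129 J; W(iv) = (264)(3.36 − 10.9) = -1991 J.
W_net = 3129 − 1991 = 1139 J (the clockwise enclosed area).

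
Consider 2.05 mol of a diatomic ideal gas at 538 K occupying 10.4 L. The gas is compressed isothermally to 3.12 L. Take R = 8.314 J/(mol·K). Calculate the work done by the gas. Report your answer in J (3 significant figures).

W ≈ -11000 J

Isothermal: W = nRT ln(V₂/V₁).
W = (2.05)(8.314)(538) × ln(3.12/10.4)
  = 9170 × -1.204
W_by_gas = -11040 J.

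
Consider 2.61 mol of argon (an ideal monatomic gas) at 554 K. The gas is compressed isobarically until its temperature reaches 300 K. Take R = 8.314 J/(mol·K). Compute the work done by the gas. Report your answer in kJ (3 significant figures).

Isobaric: W = P ΔV = nR ΔT.
W = (2.61)(8.314)(300 − 554) = -5512 J.

W ≈ -5.51 kJ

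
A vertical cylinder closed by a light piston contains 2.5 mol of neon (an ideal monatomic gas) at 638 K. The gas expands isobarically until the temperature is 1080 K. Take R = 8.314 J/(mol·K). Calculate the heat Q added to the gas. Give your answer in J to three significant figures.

Q ≈ 23000 J

Isobaric: W = nRΔT = (2.5)(8.314)(442) = 9187 J.
ΔU = nCᵥΔT with Cᵥ = 3R/2: ΔU = (2.5)(12.47)(442) = 13780 J.
Q = ΔU + W = 13780 + 9187 = 22967 J.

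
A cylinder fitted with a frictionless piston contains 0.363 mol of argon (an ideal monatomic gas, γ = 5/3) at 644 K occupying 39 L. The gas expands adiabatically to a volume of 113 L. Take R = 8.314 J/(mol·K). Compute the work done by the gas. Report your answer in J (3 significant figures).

Adiabatic: TV^(γ−1) = const with γ = 5/3.
T₂ = T₁ (V₁/V₂)^(γ−1) = 644 × (39/113)^0.667 = 644 × 0.492 = 316.9 K.
W_by = nCᵥ(T₁ − T₂) = (0.363)(12.47)(644 − 316.9) = 1481 J.

W ≈ 1480 J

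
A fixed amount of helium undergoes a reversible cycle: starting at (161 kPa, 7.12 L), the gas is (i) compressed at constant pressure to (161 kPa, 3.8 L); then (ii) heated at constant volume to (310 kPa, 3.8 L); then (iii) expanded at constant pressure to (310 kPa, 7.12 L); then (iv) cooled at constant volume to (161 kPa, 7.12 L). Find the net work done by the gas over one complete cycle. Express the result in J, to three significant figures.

Constant-volume legs do no work.
W(i) = (161)(3.8 − 7.12) = -534.5 J; W(iii) = (310)(7.12 − 3.8) = 1029 J.
W_net = -534.5 + 1029 = 494.7 J (the clockwise enclosed area).

W_net ≈ 495 J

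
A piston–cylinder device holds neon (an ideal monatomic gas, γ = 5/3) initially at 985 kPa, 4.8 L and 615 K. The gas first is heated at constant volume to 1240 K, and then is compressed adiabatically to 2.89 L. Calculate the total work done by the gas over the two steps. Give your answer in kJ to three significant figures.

W_total ≈ -5.76 kJ

Step 1 (isochoric): W = 0 (constant volume).
After step 1: P = 1986 kPa (V unchanged).
Step 2 (adiabatic): W = (P₁V₁ − P₂V₂)/(γ−1) = (9533 − 13370)/0.667 = -5755 J.
W_total = 0 − 5755 = -5755 J.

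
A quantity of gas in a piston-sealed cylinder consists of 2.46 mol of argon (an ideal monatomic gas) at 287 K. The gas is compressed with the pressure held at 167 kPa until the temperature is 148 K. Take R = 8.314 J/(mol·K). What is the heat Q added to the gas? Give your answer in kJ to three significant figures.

Isobaric: W = nRΔT = (2.46)(8.314)(-139) = -2843 J.
ΔU = nCᵥΔT with Cᵥ = 3R/2: ΔU = (2.46)(12.47)(-139) = -4264 J.
Q = ΔU + W = -4264 − 2843 = -7107 J.

Q ≈ -7.11 kJ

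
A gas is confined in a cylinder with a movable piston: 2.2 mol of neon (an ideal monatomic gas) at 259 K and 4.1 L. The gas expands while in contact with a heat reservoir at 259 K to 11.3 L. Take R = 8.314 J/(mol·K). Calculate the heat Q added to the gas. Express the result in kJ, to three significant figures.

Isothermal ⇒ ΔU = 0, so Q = W = nRT ln(V₂/V₁).
Q = (2.2)(8.314)(259) ln(11.3/4.1) = 4737 × 1.014 = 4803 J.

Q ≈ 4.80 kJ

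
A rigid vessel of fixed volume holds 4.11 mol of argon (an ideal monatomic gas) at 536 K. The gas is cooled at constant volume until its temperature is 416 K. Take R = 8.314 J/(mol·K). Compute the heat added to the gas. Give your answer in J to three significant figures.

Q ≈ -6150 J

Constant volume ⇒ W = 0, so Q = ΔU = nCᵥΔT with Cᵥ = 3R/2 = 12.47 J/(mol·K).
ΔU = (4.11)(12.47)(416 − 536) = -6151 J.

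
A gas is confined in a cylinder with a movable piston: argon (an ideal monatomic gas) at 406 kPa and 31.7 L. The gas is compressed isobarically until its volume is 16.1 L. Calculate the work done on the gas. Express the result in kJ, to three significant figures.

Isobaric: W = P ΔV.
W = (406 kPa)(16.1 − 31.7 L) = (406)(-15.6) = -6334 J.
Work on gas = −W_by = 6334 J.

W ≈ 6.33 kJ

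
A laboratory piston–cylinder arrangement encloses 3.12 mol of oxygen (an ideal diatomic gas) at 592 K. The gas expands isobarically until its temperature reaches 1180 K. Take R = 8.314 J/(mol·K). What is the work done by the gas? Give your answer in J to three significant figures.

Isobaric: W = P ΔV = nR ΔT.
W = (3.12)(8.314)(1180 − 592) = 15253 J.

W ≈ 15300 J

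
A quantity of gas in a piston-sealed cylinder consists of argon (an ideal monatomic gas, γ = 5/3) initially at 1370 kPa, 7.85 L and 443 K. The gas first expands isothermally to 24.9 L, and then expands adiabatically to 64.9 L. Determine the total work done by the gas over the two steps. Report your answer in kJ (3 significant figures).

W_total ≈ 20.0 kJ

Step 1 (isothermal): W = P₁V₁ ln(V₂/V₁) = (10754) ln(24.9/7.85) = 12415 J.
After step 1: P = 431.9 kPa, V = 24.9 L, T = 443 K.
Step 2 (adiabatic): W = (P₁V₁ − P₂V₂)/(γ−1) = (10754 − 5678)/0.667 = 7614 J.
W_total = 12415 + 7614 = 20029 J.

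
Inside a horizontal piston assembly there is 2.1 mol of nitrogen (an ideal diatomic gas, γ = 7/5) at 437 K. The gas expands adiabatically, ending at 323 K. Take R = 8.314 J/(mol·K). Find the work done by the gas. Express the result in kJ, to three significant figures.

Adiabatic ⇒ Q = 0, so W_by = −ΔU = nCᵥ(T₁ − T₂).
Cᵥ = 5R/2 = 20.79 J/(mol·K).
W = (2.1)(20.79)(437 − 323) = 4976 J.

W ≈ 4.98 kJ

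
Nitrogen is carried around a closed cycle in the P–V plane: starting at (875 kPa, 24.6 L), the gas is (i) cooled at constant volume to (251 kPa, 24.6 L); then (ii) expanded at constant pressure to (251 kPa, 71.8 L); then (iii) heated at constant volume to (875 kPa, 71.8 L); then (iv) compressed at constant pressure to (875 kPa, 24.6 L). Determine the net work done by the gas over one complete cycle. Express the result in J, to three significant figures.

W_net ≈ -29500 J

Constant-volume legs do no work.
W(ii) = (251)(71.8 − 24.6) = 11847 J; W(iv) = (875)(24.6 − 71.8) = -41300 J.
W_net = 11847 − 41300 = -29453 J (the counter-clockwise enclosed area).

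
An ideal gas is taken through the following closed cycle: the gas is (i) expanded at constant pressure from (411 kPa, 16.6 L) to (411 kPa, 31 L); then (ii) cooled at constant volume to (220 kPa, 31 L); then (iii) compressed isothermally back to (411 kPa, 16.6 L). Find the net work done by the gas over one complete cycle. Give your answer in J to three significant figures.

Leg (i): W = PΔV = (411)(31 − 16.6) = 5918 J.
Leg (ii): W = 0.
Leg (iii): W = PᵢVᵢ ln(V_f/Vᵢ) = (6820) ln(16.6/31) = -4260 J.
W_net = 5918 − 4260 = 1659 J.

W_net ≈ 1660 J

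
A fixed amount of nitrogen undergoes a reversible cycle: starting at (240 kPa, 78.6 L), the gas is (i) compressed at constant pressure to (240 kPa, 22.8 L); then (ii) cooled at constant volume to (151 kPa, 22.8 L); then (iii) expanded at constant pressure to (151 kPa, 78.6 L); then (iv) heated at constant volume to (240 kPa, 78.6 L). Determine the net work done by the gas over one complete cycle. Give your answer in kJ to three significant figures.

W_net ≈ -4.97 kJ

Constant-volume legs do no work.
W(i) = (240)(22.8 − 78.6) = -13392 J; W(iii) = (151)(78.6 − 22.8) = 8426 J.
W_net = -13392 + 8426 = -4966 J (the counter-clockwise enclosed area).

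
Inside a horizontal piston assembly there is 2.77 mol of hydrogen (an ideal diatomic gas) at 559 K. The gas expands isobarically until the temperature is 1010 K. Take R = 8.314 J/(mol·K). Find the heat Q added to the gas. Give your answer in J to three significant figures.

Isobaric: W = nRΔT = (2.77)(8.314)(451) = 10386 J.
ΔU = nCᵥΔT with Cᵥ = 5R/2: ΔU = (2.77)(20.79)(451) = 25966 J.
Q = ΔU + W = 25966 + 10386 = 36353 J.

Q ≈ 36400 J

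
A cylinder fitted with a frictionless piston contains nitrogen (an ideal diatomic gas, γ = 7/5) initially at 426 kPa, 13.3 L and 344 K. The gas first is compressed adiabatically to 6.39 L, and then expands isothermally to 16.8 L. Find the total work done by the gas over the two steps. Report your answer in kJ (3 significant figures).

W_total ≈ 2.52 kJ

Step 1 (adiabatic): W = (P₁V₁ − P₂V₂)/(γ−1) = (5666 − 7596)/0.4 = -4826 J.
After step 1: P = 1189 kPa, V = 6.39 L, T = 461.2 K.
Step 2 (isothermal): W = P₁V₁ ln(V₂/V₁) = (7596) ln(16.8/6.39) = 7343 J.
W_total = -4826 + 7343 = 2517 J.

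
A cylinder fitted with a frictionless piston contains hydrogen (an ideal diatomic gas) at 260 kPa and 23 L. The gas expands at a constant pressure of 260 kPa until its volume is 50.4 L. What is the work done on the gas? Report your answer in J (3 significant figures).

Isobaric: W = P ΔV.
W = (260 kPa)(50.4 − 23 L) = (260)(27.4) = 7124 J.
Work on gas = −W_by = -7124 J.

W ≈ -7120 J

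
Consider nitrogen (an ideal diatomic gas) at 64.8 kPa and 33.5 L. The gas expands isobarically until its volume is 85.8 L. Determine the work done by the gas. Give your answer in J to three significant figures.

W ≈ 3390 J

Isobaric: W = P ΔV.
W = (64.8 kPa)(85.8 − 33.5 L) = (64.8)(52.3) = 3389 J.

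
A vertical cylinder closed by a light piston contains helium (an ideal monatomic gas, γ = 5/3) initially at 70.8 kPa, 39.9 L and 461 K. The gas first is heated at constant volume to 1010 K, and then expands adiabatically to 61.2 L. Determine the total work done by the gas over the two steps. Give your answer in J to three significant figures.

W_total ≈ 2300 J

Step 1 (isochoric): W = 0 (constant volume).
After step 1: P = 155.1 kPa (V unchanged).
Step 2 (adiabatic): W = (P₁V₁ − P₂V₂)/(γ−1) = (6189 − 4653)/0.667 = 2303 J.
W_total = 0 + 2303 = 2303 J.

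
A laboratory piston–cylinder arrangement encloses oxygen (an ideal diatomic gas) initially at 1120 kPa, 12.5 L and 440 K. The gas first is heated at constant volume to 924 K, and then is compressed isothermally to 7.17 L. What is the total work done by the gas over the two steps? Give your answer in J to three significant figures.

Step 1 (isochoric): W = 0 (constant volume).
After step 1: P = 2352 kPa (V unchanged).
Step 2 (isothermal): W = P₁V₁ ln(V₂/V₁) = (29400) ln(7.17/12.5) = -16341 J.
W_total = 0 − 16341 = -16341 J.

W_total ≈ -16300 J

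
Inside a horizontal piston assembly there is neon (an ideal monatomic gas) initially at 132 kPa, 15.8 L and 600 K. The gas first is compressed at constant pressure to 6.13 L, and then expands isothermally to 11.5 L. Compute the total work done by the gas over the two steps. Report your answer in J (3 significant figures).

W_total ≈ -767 J

Step 1 (isobaric): W = PΔV = (132 kPa)(6.13 − 15.8 L) = -1276 J.
After step 1: P = 132 kPa, V = 6.13 L, T = 232.8 K.
Step 2 (isothermal): W = P₁V₁ ln(V₂/V₁) = (809.2) ln(11.5/6.13) = 509.1 J.
W_total = -1276 + 509.1 = -767.4 J.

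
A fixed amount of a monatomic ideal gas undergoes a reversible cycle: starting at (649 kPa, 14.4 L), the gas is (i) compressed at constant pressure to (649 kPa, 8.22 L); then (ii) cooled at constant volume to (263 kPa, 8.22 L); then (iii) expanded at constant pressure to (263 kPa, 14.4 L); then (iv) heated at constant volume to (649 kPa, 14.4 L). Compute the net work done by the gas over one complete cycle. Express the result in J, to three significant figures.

W_net ≈ -2390 J

Constant-volume legs do no work.
W(i) = (649)(8.22 − 14.4) = -4011 J; W(iii) = (263)(14.4 − 8.22) = 1625 J.
W_net = -4011 + 1625 = -2385 J (the counter-clockwise enclosed area).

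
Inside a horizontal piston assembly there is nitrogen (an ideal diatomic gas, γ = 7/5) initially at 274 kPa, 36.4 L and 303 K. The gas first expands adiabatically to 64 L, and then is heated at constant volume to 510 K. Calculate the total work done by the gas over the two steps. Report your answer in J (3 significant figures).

Step 1 (adiabatic): W = (P₁V₁ − P₂V₂)/(γ−1) = (9974 − 7958)/0.4 = 5038 J.
Step 2 (isochoric): W = 0 (constant volume).
W_total = 5038 + 0 = 5038 J.

W_total ≈ 5040 J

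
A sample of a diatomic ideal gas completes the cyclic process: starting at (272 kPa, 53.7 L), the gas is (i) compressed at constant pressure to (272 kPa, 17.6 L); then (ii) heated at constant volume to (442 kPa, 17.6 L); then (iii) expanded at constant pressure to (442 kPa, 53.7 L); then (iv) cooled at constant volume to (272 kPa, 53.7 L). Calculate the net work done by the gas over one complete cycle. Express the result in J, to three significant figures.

W_net ≈ 6140 J

Constant-volume legs do no work.
W(i) = (272)(17.6 − 53.7) = -9819 J; W(iii) = (442)(53.7 − 17.6) = 15956 J.
W_net = -9819 + 15956 = 6137 J (the clockwise enclosed area).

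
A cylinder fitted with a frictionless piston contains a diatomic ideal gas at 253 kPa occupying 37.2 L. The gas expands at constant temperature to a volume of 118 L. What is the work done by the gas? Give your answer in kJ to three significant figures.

Isothermal: W = nRT ln(V₂/V₁) = P₁V₁ ln(V₂/V₁).
P₁V₁ = (253 kPa)(37.2 L) = 9412 J.
W = 9412 × ln(118/37.2) = 9412 × 1.154
W_by_gas = 10865 J.

W ≈ 10.9 kJ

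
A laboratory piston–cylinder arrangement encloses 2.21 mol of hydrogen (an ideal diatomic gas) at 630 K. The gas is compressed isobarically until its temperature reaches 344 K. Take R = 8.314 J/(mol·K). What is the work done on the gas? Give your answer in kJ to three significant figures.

W ≈ 5.25 kJ

Isobaric: W = P ΔV = nR ΔT.
W = (2.21)(8.314)(344 − 630) = -5255 J.
Work on gas = −W_by = 5255 J.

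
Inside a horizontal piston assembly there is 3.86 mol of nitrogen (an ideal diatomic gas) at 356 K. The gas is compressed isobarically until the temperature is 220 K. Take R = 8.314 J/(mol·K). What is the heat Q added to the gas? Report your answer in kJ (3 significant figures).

Isobaric: W = nRΔT = (3.86)(8.314)(-136) = -4365 J.
ΔU = nCᵥΔT with Cᵥ = 5R/2: ΔU = (3.86)(20.79)(-136) = -10911 J.
Q = ΔU + W = -10911 − 4365 = -15276 J.

Q ≈ -15.3 kJ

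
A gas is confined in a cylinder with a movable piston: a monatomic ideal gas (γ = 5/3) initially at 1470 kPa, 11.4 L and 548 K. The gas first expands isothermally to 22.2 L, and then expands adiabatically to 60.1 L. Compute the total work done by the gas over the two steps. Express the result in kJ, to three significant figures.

W_total ≈ 23.4 kJ

Step 1 (isothermal): W = P₁V₁ ln(V₂/V₁) = (16758) ln(22.2/11.4) = 11169 J.
After step 1: P = 754.9 kPa, V = 22.2 L, T = 548 K.
Step 2 (adiabatic): W = (P₁V₁ − P₂V₂)/(γ−1) = (16758 − 8627)/0.667 = 12196 J.
W_total = 11169 + 12196 = 23365 J.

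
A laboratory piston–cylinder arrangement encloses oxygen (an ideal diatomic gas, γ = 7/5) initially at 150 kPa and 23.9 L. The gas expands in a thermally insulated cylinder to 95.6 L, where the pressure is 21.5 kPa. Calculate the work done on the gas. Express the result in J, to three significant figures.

W ≈ -3820 J

Adiabatic: W = (P₁V₁ − P₂V₂)/(γ − 1) with γ = 7/5.
P₁V₁ = 3585 J, P₂V₂ = 2055 J.
W = (3585 − 2055) / 0.4 = 3824 J.
Work on gas = −W_by = -3824 J.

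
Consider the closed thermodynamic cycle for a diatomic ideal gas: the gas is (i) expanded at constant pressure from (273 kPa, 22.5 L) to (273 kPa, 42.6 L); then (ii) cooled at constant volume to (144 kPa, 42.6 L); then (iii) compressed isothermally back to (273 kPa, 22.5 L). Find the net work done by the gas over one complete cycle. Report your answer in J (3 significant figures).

Leg (i): W = PΔV = (273)(42.6 − 22.5) = 5487 J.
Leg (ii): W = 0.
Leg (iii): W = PᵢVᵢ ln(V_f/Vᵢ) = (6134) ln(22.5/42.6) = -3916 J.
W_net = 5487 − 3916 = 1571 J.

W_net ≈ 1570 J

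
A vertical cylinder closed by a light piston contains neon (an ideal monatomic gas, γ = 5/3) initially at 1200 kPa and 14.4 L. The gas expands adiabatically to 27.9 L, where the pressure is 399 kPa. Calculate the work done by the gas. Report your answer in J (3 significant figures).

W ≈ 9220 J

Adiabatic: W = (P₁V₁ − P₂V₂)/(γ − 1) with γ = 5/3.
P₁V₁ = 17280 J, P₂V₂ = 11132 J.
W = (17280 − 11132) / 0.6667 = 9222 J.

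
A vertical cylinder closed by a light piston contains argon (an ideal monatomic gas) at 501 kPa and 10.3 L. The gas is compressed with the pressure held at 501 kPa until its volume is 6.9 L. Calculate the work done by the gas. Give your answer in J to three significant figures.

W ≈ -1700 J

Isobaric: W = P ΔV.
W = (501 kPa)(6.9 − 10.3 L) = (501)(-3.4) = -1703 J.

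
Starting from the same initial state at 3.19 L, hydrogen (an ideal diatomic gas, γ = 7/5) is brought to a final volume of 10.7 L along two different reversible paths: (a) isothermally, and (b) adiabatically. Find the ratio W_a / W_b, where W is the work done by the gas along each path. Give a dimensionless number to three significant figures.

W_a / W_b ≈ 1.26

Path (a) isothermal: W = P₁V₁ ln(V₂/V₁) → W_a/(P₁V₁) = 1.21.
Path (b) adiabatic: W = P₁V₁(1 − (V₁/V₂)^(γ−1))/(γ−1) → W_b/(P₁V₁) = 0.9594.
W_a / W_b = 1.21 / 0.9594 = 1.261.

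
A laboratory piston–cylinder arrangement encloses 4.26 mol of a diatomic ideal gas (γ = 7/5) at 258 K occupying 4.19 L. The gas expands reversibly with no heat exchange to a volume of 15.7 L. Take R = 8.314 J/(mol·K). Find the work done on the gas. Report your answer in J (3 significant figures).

Adiabatic: TV^(γ−1) = const with γ = 7/5.
T₂ = T₁ (V₁/V₂)^(γ−1) = 258 × (4.19/15.7)^0.4 = 258 × 0.5896 = 152.1 K.
W_by = nCᵥ(T₁ − T₂) = (4.26)(20.79)(258 − 152.1) = 9376 J.
Work on gas = −W_by = -9376 J.

W ≈ -9380 J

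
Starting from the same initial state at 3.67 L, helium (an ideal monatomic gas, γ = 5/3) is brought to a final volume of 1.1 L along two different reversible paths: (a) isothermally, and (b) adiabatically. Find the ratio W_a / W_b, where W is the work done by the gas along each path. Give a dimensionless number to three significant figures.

W_a / W_b ≈ 0.652

Path (a) isothermal: W = P₁V₁ ln(V₂/V₁) → W_a/(P₁V₁) = -1.205.
Path (b) adiabatic: W = P₁V₁(1 − (V₁/V₂)^(γ−1))/(γ−1) → W_b/(P₁V₁) = -1.849.
W_a / W_b = -1.205 / -1.849 = 0.6516.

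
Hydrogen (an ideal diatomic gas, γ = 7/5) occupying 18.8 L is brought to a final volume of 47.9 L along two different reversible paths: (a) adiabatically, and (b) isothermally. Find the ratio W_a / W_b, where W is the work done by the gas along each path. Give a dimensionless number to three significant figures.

Path (a) adiabatic: W = P₁V₁(1 − (V₁/V₂)^(γ−1))/(γ−1) → W_a/(P₁V₁) = 0.7802.
Path (b) isothermal: W = P₁V₁ ln(V₂/V₁) → W_b/(P₁V₁) = 0.9353.
W_a / W_b = 0.7802 / 0.9353 = 0.8342.

W_a / W_b ≈ 0.834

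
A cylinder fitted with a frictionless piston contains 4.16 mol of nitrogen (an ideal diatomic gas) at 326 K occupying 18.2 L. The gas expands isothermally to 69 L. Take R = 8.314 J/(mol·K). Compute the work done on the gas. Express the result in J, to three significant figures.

W ≈ -15000 J

Isothermal: W = nRT ln(V₂/V₁).
W = (4.16)(8.314)(326) × ln(69/18.2)
  = 11275 × 1.333
W_by_gas = 15026 J; work on gas = −W_by = -15026 J.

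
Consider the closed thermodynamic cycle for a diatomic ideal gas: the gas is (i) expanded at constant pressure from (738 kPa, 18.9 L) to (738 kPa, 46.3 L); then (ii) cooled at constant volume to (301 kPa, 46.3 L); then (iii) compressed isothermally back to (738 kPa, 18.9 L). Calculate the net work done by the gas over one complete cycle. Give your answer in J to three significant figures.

W_net ≈ 7730 J

Leg (i): W = PΔV = (738)(46.3 − 18.9) = 20221 J.
Leg (ii): W = 0.
Leg (iii): W = PᵢVᵢ ln(V_f/Vᵢ) = (13936) ln(18.9/46.3) = -12487 J.
W_net = 20221 − 12487 = 7735 J.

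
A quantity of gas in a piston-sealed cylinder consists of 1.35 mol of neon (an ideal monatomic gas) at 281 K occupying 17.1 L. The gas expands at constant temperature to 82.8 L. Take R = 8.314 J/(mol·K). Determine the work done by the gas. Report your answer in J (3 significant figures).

Isothermal: W = nRT ln(V₂/V₁).
W = (1.35)(8.314)(281) × ln(82.8/17.1)
  = 3154 × 1.577
W_by_gas = 4975 J.

W ≈ 4970 J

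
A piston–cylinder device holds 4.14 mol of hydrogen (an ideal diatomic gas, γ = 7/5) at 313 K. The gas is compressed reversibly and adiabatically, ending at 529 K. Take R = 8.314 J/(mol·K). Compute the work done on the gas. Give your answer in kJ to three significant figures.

Adiabatic ⇒ Q = 0, so W_by = −ΔU = nCᵥ(T₁ − T₂).
Cᵥ = 5R/2 = 20.79 J/(mol·K).
W = (4.14)(20.79)(313 − 529) = -18587 J.
Work on gas = −W_by = 18587 J.

W ≈ 18.6 kJ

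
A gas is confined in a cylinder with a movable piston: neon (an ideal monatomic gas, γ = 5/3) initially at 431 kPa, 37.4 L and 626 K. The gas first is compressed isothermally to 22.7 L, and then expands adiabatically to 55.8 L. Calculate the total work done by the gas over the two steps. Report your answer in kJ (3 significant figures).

W_total ≈ 2.86 kJ

Step 1 (isothermal): W = P₁V₁ ln(V₂/V₁) = (16119) ln(22.7/37.4) = -8049 J.
After step 1: P = 710.1 kPa, V = 22.7 L, T = 626 K.
Step 2 (adiabatic): W = (P₁V₁ − P₂V₂)/(γ−1) = (16119 − 8850)/0.667 = 10904 J.
W_total = -8049 + 10904 = 2856 J.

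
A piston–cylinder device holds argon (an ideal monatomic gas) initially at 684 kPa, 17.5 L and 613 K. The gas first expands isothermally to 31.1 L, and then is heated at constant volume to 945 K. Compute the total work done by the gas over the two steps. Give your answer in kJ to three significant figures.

W_total ≈ 6.88 kJ

Step 1 (isothermal): W = P₁V₁ ln(V₂/V₁) = (11970) ln(31.1/17.5) = 6883 J.
Step 2 (isochoric): W = 0 (constant volume).
W_total = 6883 + 0 = 6883 J.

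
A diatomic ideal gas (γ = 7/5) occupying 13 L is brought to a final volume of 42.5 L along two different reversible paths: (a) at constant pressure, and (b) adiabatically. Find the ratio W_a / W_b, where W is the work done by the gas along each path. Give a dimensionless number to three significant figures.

Path (a) isobaric: W = P₁(V₂ − V₁) → W_a/(P₁V₁) = 2.269.
Path (b) adiabatic: W = P₁V₁(1 − (V₁/V₂)^(γ−1))/(γ−1) → W_b/(P₁V₁) = 0.9435.
W_a / W_b = 2.269 / 0.9435 = 2.405.

W_a / W_b ≈ 2.41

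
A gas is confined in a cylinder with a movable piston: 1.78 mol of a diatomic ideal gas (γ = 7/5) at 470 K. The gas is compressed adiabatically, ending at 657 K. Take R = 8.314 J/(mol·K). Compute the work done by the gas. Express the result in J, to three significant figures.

Adiabatic ⇒ Q = 0, so W_by = −ΔU = nCᵥ(T₁ − T₂).
Cᵥ = 5R/2 = 20.79 J/(mol·K).
W = (1.78)(20.79)(470 − 657) = -6918 J.

W ≈ -6920 J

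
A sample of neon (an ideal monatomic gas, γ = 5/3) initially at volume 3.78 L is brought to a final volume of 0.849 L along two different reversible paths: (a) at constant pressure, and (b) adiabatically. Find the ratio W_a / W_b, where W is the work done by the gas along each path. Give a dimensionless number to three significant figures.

Path (a) isobaric: W = P₁(V₂ − V₁) → W_a/(P₁V₁) = -0.7754.
Path (b) adiabatic: W = P₁V₁(1 − (V₁/V₂)^(γ−1))/(γ−1) → W_b/(P₁V₁) = -2.56.
W_a / W_b = -0.7754 / -2.56 = 0.3029.

W_a / W_b ≈ 0.303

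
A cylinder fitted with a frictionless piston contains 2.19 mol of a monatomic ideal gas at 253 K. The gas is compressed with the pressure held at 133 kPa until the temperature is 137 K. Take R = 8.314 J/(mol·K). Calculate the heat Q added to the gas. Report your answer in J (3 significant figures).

Q ≈ -5280 J

Isobaric: W = nRΔT = (2.19)(8.314)(-116) = -2112 J.
ΔU = nCᵥΔT with Cᵥ = 3R/2: ΔU = (2.19)(12.47)(-116) = -3168 J.
Q = ΔU + W = -3168 − 2112 = -5280 J.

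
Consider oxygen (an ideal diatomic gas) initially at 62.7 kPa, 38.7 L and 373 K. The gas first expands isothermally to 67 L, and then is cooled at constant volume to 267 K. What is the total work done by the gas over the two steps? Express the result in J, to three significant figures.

W_total ≈ 1330 J

Step 1 (isothermal): W = P₁V₁ ln(V₂/V₁) = (2426) ln(67/38.7) = 1332 J.
Step 2 (isochoric): W = 0 (constant volume).
W_total = 1332 + 0 = 1332 J.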